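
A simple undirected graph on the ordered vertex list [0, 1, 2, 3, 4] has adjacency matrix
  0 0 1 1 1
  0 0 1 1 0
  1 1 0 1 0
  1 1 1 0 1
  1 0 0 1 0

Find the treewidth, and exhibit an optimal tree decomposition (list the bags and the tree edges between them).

Treewidth 2.
One optimal decomposition is:
Bags: B1 = {0, 3, 4}  B2 = {0, 2, 3}  B3 = {1, 2, 3}
Tree: B1–B2, B2–B3

The largest bag has 3 vertices, giving width 2; this decomposition certifies tw(G) ≤ 2. Conversely, {0, 2, 3} is a clique of size 3, and the vertices of any clique must share a bag in every tree decomposition; so some bag has ≥ 3 vertices and tw(G) ≥ 2. Combining the bounds, tw(G) = 2.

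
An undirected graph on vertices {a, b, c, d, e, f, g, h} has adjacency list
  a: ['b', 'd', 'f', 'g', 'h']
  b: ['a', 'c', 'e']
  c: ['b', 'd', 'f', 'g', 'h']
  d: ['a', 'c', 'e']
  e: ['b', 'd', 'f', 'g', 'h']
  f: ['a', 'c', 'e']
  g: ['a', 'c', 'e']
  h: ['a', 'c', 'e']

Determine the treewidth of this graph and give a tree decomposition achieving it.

The largest bag has 4 vertices, giving width 3; this decomposition certifies tw(G) ≤ 3. For the lower bound: the 4 vertex sets {c,f}, {e,g}, {a}, {d} are disjoint, each induces a connected subgraph, and every pair is joined by at least one edge of G. Contracting each set to a single vertex therefore yields K_{4} as a minor, and since treewidth is minor-monotone, tw(G) ≥ tw(K_{4}) = 3. Combining the bounds, tw(G) = 3.

Treewidth 3.
One such decomposition:
Bags: B1 = {a, c, e, f}  B2 = {a, c, e, g}  B3 = {a, c, d, e}  B4 = {a, c, e, h}  B5 = {a, b, c, e}
Tree: B1–B2, B2–B3, B3–B4, B4–B5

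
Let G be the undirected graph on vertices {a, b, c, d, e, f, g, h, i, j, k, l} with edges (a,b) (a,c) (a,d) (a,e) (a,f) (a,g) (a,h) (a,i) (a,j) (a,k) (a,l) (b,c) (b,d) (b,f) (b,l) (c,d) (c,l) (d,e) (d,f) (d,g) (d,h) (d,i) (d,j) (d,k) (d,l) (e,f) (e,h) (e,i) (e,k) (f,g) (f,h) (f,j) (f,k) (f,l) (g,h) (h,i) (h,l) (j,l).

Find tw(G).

4

A width-4 tree decomposition is:
Bags: B1 = {a, d, e, h, i}  B2 = {a, d, e, f, h}  B3 = {a, d, f, h, l}  B4 = {a, b, d, f, l}  B5 = {a, b, c, d, l}  B6 = {a, d, f, g, h}  B7 = {a, d, e, f, k}  B8 = {a, d, f, j, l}
Tree: B1–B2, B2–B3, B3–B4, B4–B5, B3–B6, B2–B7, B3–B8
Every bag has size at most 5, so the width is 5 − 1 = 4 and tw(G) ≤ 4. For the lower bound, the 5 vertices {a, b, c, d, l} are pairwise adjacent, and any tree decomposition puts a clique entirely inside one bag — forcing width ≥ 4. The upper and lower bounds meet at 4, so that is the treewidth.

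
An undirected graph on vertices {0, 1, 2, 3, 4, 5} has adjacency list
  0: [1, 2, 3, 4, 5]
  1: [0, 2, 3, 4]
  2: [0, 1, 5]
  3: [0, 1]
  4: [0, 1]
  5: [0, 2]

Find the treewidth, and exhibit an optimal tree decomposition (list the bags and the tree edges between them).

The largest bag has 3 vertices, giving width 2; this decomposition certifies tw(G) ≤ 2. For the lower bound, the 3 vertices {0, 1, 2} are pairwise adjacent, and any tree decomposition puts a clique entirely inside one bag — forcing width ≥ 2. Combining the bounds, tw(G) = 2.

Treewidth 2.
One such decomposition:
Bags: B1 = {0, 1, 2}  B2 = {0, 1, 4}  B3 = {0, 2, 5}  B4 = {0, 1, 3}
Tree: B1–B2, B1–B3, B1–B4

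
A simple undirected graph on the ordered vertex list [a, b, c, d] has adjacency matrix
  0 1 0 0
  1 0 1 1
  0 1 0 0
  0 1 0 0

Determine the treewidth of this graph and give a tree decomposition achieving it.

Treewidth 1.
One such decomposition:
Bags: B1 = {b, d}  B2 = {a, b}  B3 = {b, c}
Tree: B1–B2, B2–B3

Each bag holds 2 vertices, so the decomposition has width 1, which upper-bounds the treewidth. Since G has at least one edge (e.g. b–d), it is not an edgeless graph, so tw(G) ≥ 1. The upper and lower bounds meet at 1, so that is the treewidth.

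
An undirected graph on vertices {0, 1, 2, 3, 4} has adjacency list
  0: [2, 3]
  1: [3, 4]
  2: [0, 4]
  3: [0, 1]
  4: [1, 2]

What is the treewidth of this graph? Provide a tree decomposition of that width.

Treewidth 2.
One such decomposition:
Bags: B1 = {1, 2, 4}  B2 = {1, 2, 3}  B3 = {0, 2, 3}
Tree: B1–B2, B2–B3

The largest bag has 3 vertices, giving width 2; this decomposition certifies tw(G) ≤ 2. The edges 2–4–1–3–0–2 form a cycle, so G is not a tree and its treewidth is at least 2. The upper and lower bounds meet at 2, so that is the treewidth.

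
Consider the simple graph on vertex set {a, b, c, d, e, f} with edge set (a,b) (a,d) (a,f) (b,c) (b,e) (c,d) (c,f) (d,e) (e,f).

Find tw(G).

3

A width-3 tree decomposition is:
Bags: B1 = {a, c, e, f}  B2 = {a, b, c, e}  B3 = {a, c, d, e}
Tree: B1–B2, B2–B3
Each bag holds 4 vertices, so the decomposition has width 3, which upper-bounds the treewidth. For the lower bound: the 4 vertex sets {e,f}, {a,b}, {c}, {d} are disjoint, each induces a connected subgraph, and every pair is joined by at least one edge of G. Contracting each set to a single vertex therefore yields K_{4} as a minor, and since treewidth is minor-monotone, tw(G) ≥ tw(K_{4}) = 3. Combining the bounds, tw(G) = 3.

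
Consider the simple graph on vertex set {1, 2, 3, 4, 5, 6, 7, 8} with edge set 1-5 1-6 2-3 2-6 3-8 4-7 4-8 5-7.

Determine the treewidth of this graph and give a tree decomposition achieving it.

Each bag holds 3 vertices, so the decomposition has width 2, which upper-bounds the treewidth. Since 5–7–4–8–3–2–6–1–5 is a cycle in G, G is not acyclic. Forests are exactly the graphs of treewidth ≤ 1, so tw(G) ≥ 2. Hence tw(G) = 2 exactly.

Treewidth 2.
Bags: B1 = {4, 5, 7}  B2 = {4, 5, 8}  B3 = {3, 5, 8}  B4 = {2, 3, 5}  B5 = {2, 5, 6}  B6 = {1, 5, 6}
Tree: B1–B2, B2–B3, B3–B4, B4–B5, B5–B6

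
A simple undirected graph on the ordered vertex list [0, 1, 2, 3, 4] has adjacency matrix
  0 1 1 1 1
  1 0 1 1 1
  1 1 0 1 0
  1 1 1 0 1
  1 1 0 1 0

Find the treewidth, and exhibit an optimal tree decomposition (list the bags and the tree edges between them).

Each bag holds 4 vertices, so the decomposition has width 3, which upper-bounds the treewidth. For the lower bound, the 4 vertices {0, 1, 2, 3} are pairwise adjacent, and any tree decomposition puts a clique entirely inside one bag — forcing width ≥ 3. Combining the bounds, tw(G) = 3.

Treewidth 3.
Bags: B1 = {0, 1, 3, 4}  B2 = {0, 1, 2, 3}
Tree: B1–B2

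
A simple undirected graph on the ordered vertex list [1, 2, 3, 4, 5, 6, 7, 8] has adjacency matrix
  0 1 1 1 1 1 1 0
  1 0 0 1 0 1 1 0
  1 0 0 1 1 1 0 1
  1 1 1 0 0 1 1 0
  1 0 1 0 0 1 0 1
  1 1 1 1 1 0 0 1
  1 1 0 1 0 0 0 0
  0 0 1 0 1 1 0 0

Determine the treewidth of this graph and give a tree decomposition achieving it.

Every bag has size at most 4, so the width is 4 − 1 = 3 and tw(G) ≤ 3. For the lower bound, the 4 vertices {3, 5, 6, 8} are pairwise adjacent, and any tree decomposition puts a clique entirely inside one bag — forcing width ≥ 3. The upper and lower bounds meet at 3, so that is the treewidth.

Treewidth 3.
One optimal decomposition is:
Bags: B1 = {1, 3, 4, 6}  B2 = {1, 2, 4, 6}  B3 = {1, 3, 5, 6}  B4 = {1, 2, 4, 7}  B5 = {3, 5, 6, 8}
Tree: B1–B2, B1–B3, B2–B4, B3–B5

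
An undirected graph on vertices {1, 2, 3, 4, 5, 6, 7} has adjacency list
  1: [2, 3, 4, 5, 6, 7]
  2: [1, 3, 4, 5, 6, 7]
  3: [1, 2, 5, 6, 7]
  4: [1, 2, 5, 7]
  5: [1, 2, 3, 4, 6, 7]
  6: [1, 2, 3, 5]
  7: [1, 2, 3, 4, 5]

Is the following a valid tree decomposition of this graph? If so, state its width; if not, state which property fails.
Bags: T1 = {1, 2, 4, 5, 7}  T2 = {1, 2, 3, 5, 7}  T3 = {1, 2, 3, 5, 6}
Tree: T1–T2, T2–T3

Vertex coverage: the bags together contain {1, 2, 3, 4, 5, 6, 7}, the full vertex set. Edge coverage: each edge of G has both endpoints in at least one bag. Running intersection: for every vertex, the bags containing it form a connected subtree. All three properties hold, so this is a valid tree decomposition of width max|bag| − 1 = 4, and hence tw(G) ≤ 4.

Yes; width 4.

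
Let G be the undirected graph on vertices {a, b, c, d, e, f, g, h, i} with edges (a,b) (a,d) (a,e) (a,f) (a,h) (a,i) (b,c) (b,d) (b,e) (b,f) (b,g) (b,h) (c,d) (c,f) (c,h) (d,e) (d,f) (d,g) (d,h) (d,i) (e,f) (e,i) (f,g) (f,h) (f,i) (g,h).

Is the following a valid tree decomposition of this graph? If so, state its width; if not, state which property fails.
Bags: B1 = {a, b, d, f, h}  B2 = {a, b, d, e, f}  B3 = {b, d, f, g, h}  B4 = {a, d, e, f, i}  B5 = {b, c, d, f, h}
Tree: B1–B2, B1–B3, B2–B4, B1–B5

Yes; width 4.

Vertex coverage: the bags together contain {a, b, c, d, e, f, g, h, i}, the full vertex set. Edge coverage: each edge of G has both endpoints in at least one bag. Running intersection: for every vertex, the bags containing it form a connected subtree. All three properties hold, so this is a valid tree decomposition of width max|bag| − 1 = 4, and hence tw(G) ≤ 4.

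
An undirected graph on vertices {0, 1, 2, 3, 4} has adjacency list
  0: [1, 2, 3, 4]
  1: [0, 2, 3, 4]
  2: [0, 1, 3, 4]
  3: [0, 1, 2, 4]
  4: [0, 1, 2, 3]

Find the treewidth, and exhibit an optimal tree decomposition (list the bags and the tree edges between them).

With just one bag of size 5, the width is 5 − 1 = 4, so tw(G) ≤ 4. Conversely, {0, 1, 2, 3, 4} is a clique of size 5, and the vertices of any clique must share a bag in every tree decomposition; so some bag has ≥ 5 vertices and tw(G) ≥ 4. Hence tw(G) = 4 exactly.

Treewidth 4.
Bags: B1 = {0, 1, 2, 3, 4}
Tree: (single bag)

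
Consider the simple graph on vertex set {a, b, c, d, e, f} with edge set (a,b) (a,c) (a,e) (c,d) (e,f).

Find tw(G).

A width-1 tree decomposition is:
Bags: B1 = {a, b}  B2 = {a, c}  B3 = {a, e}  B4 = {e, f}  B5 = {c, d}
Tree: B1–B2, B2–B3, B3–B4, B2–B5
Each bag holds 2 vertices, so the decomposition has width 1, which upper-bounds the treewidth. Since G has at least one edge (e.g. a–b), it is not an edgeless graph, so tw(G) ≥ 1. Therefore the treewidth is 1.

1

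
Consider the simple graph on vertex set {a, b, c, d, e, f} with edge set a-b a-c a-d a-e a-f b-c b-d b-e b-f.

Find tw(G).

2

A width-2 tree decomposition is:
Bags: B1 = {a, b, e}  B2 = {a, b, c}  B3 = {a, b, d}  B4 = {a, b, f}
Tree: B1–B2, B2–B3, B2–B4
Every bag has size at most 3, so the width is 3 − 1 = 2 and tw(G) ≤ 2. On the other hand G contains the 3-clique {a, b, d}. A clique must lie in a single bag of any decomposition, so no decomposition can have width below 2. Hence tw(G) = 2 exactly.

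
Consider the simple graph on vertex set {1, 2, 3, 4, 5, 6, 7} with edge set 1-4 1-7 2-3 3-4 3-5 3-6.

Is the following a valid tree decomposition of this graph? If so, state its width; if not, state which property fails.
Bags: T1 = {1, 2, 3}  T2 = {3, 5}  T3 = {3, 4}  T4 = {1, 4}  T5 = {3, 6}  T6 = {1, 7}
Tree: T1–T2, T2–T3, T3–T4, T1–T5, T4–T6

A tree decomposition must satisfy three properties: every vertex lies in some bag; for every edge, both endpoints lie together in some bag; and for every vertex, the bags containing it form a connected subtree. Here bags containing vertex 1 are not connected in the tree, so the decomposition is invalid.

No — bags containing vertex 1 are not connected in the tree.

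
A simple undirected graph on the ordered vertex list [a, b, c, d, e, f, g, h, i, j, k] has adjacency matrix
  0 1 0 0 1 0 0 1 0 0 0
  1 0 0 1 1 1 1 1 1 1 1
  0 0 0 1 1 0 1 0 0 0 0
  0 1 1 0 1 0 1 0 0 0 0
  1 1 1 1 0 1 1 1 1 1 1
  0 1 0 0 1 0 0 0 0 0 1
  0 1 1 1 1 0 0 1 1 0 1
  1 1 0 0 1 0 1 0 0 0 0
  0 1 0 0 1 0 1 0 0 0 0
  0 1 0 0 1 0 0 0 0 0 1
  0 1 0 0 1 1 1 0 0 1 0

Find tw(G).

3

A width-3 tree decomposition is:
Bags: B1 = {b, e, g, k}  B2 = {b, d, e, g}  B3 = {b, e, g, h}  B4 = {c, d, e, g}  B5 = {b, e, j, k}  B6 = {b, e, f, k}  B7 = {b, e, g, i}  B8 = {a, b, e, h}
Tree: B1–B2, B1–B3, B2–B4, B1–B5, B1–B6, B3–B7, B3–B8
Each bag holds 4 vertices, so the decomposition has width 3, which upper-bounds the treewidth. For the lower bound, the 4 vertices {c, d, e, g} are pairwise adjacent, and any tree decomposition puts a clique entirely inside one bag — forcing width ≥ 3. Combining the bounds, tw(G) = 3.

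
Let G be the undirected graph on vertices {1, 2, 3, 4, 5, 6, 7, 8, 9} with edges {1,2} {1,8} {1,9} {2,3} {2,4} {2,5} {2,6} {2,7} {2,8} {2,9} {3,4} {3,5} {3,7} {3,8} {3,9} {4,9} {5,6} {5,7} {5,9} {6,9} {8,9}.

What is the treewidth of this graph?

A width-3 tree decomposition is:
Bags: B1 = {2, 3, 5, 9}  B2 = {2, 3, 4, 9}  B3 = {2, 3, 5, 7}  B4 = {2, 3, 8, 9}  B5 = {1, 2, 8, 9}  B6 = {2, 5, 6, 9}
Tree: B1–B2, B1–B3, B1–B4, B4–B5, B1–B6
Each bag holds 4 vertices, so the decomposition has width 3, which upper-bounds the treewidth. On the other hand G contains the 4-clique {1, 2, 8, 9}. A clique must lie in a single bag of any decomposition, so no decomposition can have width below 3. Therefore the treewidth is 3.

3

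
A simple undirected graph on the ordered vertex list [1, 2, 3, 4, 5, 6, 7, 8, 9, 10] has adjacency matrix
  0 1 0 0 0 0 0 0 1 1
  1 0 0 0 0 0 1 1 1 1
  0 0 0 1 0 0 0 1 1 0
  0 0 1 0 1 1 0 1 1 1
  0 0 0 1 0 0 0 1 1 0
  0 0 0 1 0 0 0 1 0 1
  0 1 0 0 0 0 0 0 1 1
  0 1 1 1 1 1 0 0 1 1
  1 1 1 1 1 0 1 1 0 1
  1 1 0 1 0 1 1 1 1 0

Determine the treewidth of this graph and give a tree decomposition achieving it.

The largest bag has 4 vertices, giving width 3; this decomposition certifies tw(G) ≤ 3. For the lower bound, the 4 vertices {2, 8, 9, 10} are pairwise adjacent, and any tree decomposition puts a clique entirely inside one bag — forcing width ≥ 3. Therefore the treewidth is 3.

Treewidth 3.
Bags: B1 = {4, 8, 9, 10}  B2 = {3, 4, 8, 9}  B3 = {2, 8, 9, 10}  B4 = {2, 7, 9, 10}  B5 = {4, 5, 8, 9}  B6 = {4, 6, 8, 10}  B7 = {1, 2, 9, 10}
Tree: B1–B2, B1–B3, B3–B4, B1–B5, B1–B6, B4–B7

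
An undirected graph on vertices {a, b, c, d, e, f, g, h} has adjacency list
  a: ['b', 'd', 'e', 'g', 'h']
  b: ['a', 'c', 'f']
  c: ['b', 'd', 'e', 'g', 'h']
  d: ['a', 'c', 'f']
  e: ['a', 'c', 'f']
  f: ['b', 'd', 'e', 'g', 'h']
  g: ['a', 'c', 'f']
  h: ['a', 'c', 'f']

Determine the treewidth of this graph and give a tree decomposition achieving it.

Treewidth 3.
Bags: B1 = {a, b, c, f}  B2 = {a, c, e, f}  B3 = {a, c, f, h}  B4 = {a, c, d, f}  B5 = {a, c, f, g}
Tree: B1–B2, B2–B3, B3–B4, B4–B5

The largest bag has 4 vertices, giving width 3; this decomposition certifies tw(G) ≤ 3. For the lower bound: the 4 vertex sets {b,c}, {e,f}, {a}, {h} are disjoint, each induces a connected subgraph, and every pair is joined by at least one edge of G. Contracting each set to a single vertex therefore yields K_{4} as a minor, and since treewidth is minor-monotone, tw(G) ≥ tw(K_{4}) = 3. Combining the bounds, tw(G) = 3.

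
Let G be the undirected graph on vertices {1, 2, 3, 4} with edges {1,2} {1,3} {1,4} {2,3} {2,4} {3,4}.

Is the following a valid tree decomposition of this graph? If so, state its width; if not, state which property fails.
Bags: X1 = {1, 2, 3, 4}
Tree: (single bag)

Vertex coverage: the bags together contain {1, 2, 3, 4}, the full vertex set. Edge coverage: each edge of G has both endpoints in at least one bag. Running intersection: for every vertex, the bags containing it form a connected subtree. All three properties hold, so this is a valid tree decomposition of width max|bag| − 1 = 3, and hence tw(G) ≤ 3.

Yes; width 3.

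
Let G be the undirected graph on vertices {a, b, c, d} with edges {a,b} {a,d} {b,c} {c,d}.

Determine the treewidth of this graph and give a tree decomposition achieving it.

Each bag holds 3 vertices, so the decomposition has width 2, which upper-bounds the treewidth. For the lower bound, G contains the cycle d–c–b–a–d, so G is not a forest; only forests have treewidth ≤ 1, hence tw(G) ≥ 2. Hence tw(G) = 2 exactly.

Treewidth 2.
One such decomposition:
Bags: B1 = {b, c, d}  B2 = {a, b, d}
Tree: B1–B2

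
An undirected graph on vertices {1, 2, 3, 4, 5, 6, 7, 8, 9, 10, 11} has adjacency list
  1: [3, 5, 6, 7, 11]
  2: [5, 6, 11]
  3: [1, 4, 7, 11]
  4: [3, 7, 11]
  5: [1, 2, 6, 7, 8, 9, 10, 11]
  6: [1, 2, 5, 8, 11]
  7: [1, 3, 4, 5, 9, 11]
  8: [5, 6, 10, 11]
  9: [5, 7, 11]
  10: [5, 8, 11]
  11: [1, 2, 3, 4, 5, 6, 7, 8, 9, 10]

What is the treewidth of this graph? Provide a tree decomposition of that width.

The largest bag has 4 vertices, giving width 3; this decomposition certifies tw(G) ≤ 3. For the lower bound, the 4 vertices {1, 3, 7, 11} are pairwise adjacent, and any tree decomposition puts a clique entirely inside one bag — forcing width ≥ 3. The upper and lower bounds meet at 3, so that is the treewidth.

Treewidth 3.
One optimal decomposition is:
Bags: B1 = {1, 3, 7, 11}  B2 = {1, 5, 7, 11}  B3 = {1, 5, 6, 11}  B4 = {2, 5, 6, 11}  B5 = {5, 7, 9, 11}  B6 = {5, 6, 8, 11}  B7 = {3, 4, 7, 11}  B8 = {5, 8, 10, 11}
Tree: B1–B2, B2–B3, B3–B4, B2–B5, B3–B6, B1–B7, B6–B8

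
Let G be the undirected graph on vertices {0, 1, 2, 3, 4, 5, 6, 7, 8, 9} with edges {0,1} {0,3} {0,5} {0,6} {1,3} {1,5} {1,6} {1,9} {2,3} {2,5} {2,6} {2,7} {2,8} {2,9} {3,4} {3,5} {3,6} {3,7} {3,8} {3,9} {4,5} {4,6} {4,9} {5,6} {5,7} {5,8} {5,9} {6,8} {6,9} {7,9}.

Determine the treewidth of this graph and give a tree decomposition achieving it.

Treewidth 4.
Bags: B1 = {2, 3, 5, 6, 9}  B2 = {2, 3, 5, 6, 8}  B3 = {3, 4, 5, 6, 9}  B4 = {1, 3, 5, 6, 9}  B5 = {0, 1, 3, 5, 6}  B6 = {2, 3, 5, 7, 9}
Tree: B1–B2, B1–B3, B3–B4, B4–B5, B1–B6

The largest bag has 5 vertices, giving width 4; this decomposition certifies tw(G) ≤ 4. For the lower bound, the 5 vertices {0, 1, 3, 5, 6} are pairwise adjacent, and any tree decomposition puts a clique entirely inside one bag — forcing width ≥ 4. Hence tw(G) = 4 exactly.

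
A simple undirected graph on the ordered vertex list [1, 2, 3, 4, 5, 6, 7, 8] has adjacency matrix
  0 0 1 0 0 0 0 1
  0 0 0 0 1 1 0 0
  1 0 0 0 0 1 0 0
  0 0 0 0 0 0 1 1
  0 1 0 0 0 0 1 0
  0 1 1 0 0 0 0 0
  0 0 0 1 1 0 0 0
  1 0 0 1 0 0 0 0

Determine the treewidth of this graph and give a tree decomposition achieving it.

The largest bag has 3 vertices, giving width 2; this decomposition certifies tw(G) ≤ 2. For the lower bound, G contains the cycle 7–4–8–1–3–6–2–5–7, so G is not a forest; only forests have treewidth ≤ 1, hence tw(G) ≥ 2. Therefore the treewidth is 2.

Treewidth 2.
Bags: B1 = {4, 7, 8}  B2 = {1, 7, 8}  B3 = {1, 3, 7}  B4 = {3, 6, 7}  B5 = {2, 6, 7}  B6 = {2, 5, 7}
Tree: B1–B2, B2–B3, B3–B4, B4–B5, B5–B6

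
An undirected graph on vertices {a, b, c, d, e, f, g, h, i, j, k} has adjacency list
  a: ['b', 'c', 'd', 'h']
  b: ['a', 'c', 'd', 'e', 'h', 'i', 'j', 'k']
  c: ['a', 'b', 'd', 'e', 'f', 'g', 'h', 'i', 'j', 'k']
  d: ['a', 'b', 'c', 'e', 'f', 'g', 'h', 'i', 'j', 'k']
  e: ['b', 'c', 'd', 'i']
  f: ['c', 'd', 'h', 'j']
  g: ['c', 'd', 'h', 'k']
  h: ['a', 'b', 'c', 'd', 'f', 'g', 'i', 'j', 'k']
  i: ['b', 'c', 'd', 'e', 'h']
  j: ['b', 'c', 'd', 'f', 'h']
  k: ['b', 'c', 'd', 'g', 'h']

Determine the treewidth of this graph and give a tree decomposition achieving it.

Treewidth 4.
One such decomposition:
Bags: B1 = {b, c, d, h, i}  B2 = {b, c, d, h, k}  B3 = {b, c, d, h, j}  B4 = {b, c, d, e, i}  B5 = {c, d, g, h, k}  B6 = {c, d, f, h, j}  B7 = {a, b, c, d, h}
Tree: B1–B2, B2–B3, B1–B4, B2–B5, B3–B6, B2–B7

Every bag has size at most 5, so the width is 5 − 1 = 4 and tw(G) ≤ 4. For the lower bound, the 5 vertices {b, c, d, e, i} are pairwise adjacent, and any tree decomposition puts a clique entirely inside one bag — forcing width ≥ 4. The upper and lower bounds meet at 4, so that is the treewidth.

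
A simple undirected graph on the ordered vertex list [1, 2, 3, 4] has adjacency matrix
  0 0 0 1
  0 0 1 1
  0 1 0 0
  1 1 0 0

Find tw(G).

1

A width-1 tree decomposition is:
Bags: B1 = {2, 3}  B2 = {2, 4}  B3 = {1, 4}
Tree: B1–B2, B2–B3
Every bag has size at most 2, so the width is 2 − 1 = 1 and tw(G) ≤ 1. Any graph with an edge has treewidth ≥ 1, and G has the edge 2–3. Hence tw(G) = 1 exactly.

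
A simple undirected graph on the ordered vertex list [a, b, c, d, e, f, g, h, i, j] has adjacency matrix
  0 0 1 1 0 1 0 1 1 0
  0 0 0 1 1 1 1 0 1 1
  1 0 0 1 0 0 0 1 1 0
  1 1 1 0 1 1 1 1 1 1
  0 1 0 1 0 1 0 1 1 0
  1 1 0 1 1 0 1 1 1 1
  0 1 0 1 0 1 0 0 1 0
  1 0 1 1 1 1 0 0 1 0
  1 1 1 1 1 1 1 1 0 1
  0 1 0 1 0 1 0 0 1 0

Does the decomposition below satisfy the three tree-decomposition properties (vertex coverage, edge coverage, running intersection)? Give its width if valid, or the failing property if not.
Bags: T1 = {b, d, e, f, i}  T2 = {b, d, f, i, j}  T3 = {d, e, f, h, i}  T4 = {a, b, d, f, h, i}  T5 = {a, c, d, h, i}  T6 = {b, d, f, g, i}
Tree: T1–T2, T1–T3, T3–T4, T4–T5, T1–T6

A tree decomposition must satisfy three properties: every vertex lies in some bag; for every edge, both endpoints lie together in some bag; and for every vertex, the bags containing it form a connected subtree. Here bags containing vertex b are not connected in the tree, so the decomposition is invalid.

No — bags containing vertex b are not connected in the tree.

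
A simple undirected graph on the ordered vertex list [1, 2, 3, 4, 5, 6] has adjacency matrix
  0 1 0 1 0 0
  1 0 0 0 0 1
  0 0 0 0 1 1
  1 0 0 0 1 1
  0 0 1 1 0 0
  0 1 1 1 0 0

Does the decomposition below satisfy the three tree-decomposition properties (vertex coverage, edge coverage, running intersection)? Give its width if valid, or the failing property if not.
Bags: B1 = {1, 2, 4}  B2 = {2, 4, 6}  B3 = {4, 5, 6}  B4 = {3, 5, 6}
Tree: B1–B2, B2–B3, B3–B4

Yes; width 2.

Checking the three conditions: (i) the bags cover all of {1, 2, 3, 4, 5, 6}; (ii) for each edge, some bag contains both endpoints; (iii) the bags containing any fixed vertex form a subtree. All hold, so the decomposition is valid with width 3 − 1 = 2.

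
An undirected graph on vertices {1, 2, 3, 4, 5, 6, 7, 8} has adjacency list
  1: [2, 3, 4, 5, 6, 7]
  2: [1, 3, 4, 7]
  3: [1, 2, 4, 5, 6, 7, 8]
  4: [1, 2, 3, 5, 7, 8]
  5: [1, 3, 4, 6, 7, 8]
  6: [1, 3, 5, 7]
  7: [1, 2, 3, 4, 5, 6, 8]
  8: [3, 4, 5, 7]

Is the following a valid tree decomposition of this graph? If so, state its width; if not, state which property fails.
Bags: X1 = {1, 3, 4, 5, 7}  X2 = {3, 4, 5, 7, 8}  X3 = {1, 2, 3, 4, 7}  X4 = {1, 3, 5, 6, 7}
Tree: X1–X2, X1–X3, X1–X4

Checking the three conditions: (i) the bags cover all of {1, 2, 3, 4, 5, 6, 7, 8}; (ii) for each edge, some bag contains both endpoints; (iii) the bags containing any fixed vertex form a subtree. All hold, so the decomposition is valid with width 5 − 1 = 4.

Yes; width 4.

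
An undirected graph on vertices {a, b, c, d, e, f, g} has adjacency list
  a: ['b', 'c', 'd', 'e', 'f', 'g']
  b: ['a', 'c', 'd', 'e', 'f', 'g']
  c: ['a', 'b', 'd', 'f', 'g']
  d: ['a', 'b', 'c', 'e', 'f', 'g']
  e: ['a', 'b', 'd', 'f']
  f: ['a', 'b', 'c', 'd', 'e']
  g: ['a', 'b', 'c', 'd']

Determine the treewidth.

A width-4 tree decomposition is:
Bags: B1 = {a, b, c, d, f}  B2 = {a, b, c, d, g}  B3 = {a, b, d, e, f}
Tree: B1–B2, B1–B3
Each bag holds 5 vertices, so the decomposition has width 4, which upper-bounds the treewidth. On the other hand G contains the 5-clique {a, b, d, e, f}. A clique must lie in a single bag of any decomposition, so no decomposition can have width below 4. Hence tw(G) = 4 exactly.

4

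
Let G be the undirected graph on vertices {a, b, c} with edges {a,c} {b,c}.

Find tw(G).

1

A width-1 tree decomposition is:
Bags: B1 = {a, c}  B2 = {b, c}
Tree: B1–B2
Each bag holds 2 vertices, so the decomposition has width 1, which upper-bounds the treewidth. Since G has at least one edge (e.g. a–c), it is not an edgeless graph, so tw(G) ≥ 1. The upper and lower bounds meet at 1, so that is the treewidth.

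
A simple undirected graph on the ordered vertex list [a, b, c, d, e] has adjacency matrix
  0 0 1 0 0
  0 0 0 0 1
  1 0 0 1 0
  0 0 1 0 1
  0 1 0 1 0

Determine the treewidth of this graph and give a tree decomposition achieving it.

Treewidth 1.
One optimal decomposition is:
Bags: B1 = {a, c}  B2 = {c, d}  B3 = {d, e}  B4 = {b, e}
Tree: B1–B2, B2–B3, B3–B4

The largest bag has 2 vertices, giving width 1; this decomposition certifies tw(G) ≤ 1. Any graph with an edge has treewidth ≥ 1, and G has the edge a–c. Combining the bounds, tw(G) = 1.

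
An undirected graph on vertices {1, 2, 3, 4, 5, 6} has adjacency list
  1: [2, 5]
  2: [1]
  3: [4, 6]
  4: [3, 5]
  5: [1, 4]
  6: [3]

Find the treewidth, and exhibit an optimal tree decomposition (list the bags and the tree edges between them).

Treewidth 1.
One such decomposition:
Bags: B1 = {3, 6}  B2 = {3, 4}  B3 = {4, 5}  B4 = {1, 5}  B5 = {1, 2}
Tree: B1–B2, B2–B3, B3–B4, B4–B5

Every bag has size at most 2, so the width is 2 − 1 = 1 and tw(G) ≤ 1. Since G has at least one edge (e.g. 6–3), it is not an edgeless graph, so tw(G) ≥ 1. Hence tw(G) = 1 exactly.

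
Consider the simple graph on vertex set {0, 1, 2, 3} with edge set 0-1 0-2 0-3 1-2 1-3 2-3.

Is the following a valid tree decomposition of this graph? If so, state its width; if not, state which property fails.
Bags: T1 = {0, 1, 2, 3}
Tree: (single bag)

Every vertex of G appears in some bag (union = {0, 1, 2, 3}); every edge is covered by a bag; and for each vertex v the set of bags containing v is connected in the bag tree. The decomposition is therefore valid. The largest bag has 4 vertices, so the width is 3.

Yes; width 3.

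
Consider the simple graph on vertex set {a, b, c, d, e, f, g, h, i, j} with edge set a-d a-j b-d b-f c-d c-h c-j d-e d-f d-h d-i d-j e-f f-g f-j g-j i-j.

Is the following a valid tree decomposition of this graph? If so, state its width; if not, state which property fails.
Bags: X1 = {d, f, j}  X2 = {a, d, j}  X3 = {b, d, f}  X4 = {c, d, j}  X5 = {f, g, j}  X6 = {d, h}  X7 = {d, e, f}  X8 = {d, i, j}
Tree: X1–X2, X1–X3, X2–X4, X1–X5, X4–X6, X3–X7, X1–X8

No — edge (c,h) lies in no bag.

A tree decomposition must satisfy three properties: every vertex lies in some bag; for every edge, both endpoints lie together in some bag; and for every vertex, the bags containing it form a connected subtree. Here edge (c,h) lies in no bag, so the decomposition is invalid.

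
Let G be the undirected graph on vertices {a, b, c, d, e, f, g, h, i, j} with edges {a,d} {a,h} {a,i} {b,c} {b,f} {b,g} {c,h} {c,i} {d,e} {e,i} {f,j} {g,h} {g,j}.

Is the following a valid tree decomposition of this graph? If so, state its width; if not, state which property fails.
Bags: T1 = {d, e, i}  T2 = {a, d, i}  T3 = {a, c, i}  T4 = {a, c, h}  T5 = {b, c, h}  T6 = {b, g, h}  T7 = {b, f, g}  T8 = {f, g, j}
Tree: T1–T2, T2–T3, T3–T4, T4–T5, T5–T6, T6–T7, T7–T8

Yes; width 2.

Checking the three conditions: (i) the bags cover all of {a, b, c, d, e, f, g, h, i, j}; (ii) for each edge, some bag contains both endpoints; (iii) the bags containing any fixed vertex form a subtree. All hold, so the decomposition is valid with width 3 − 1 = 2.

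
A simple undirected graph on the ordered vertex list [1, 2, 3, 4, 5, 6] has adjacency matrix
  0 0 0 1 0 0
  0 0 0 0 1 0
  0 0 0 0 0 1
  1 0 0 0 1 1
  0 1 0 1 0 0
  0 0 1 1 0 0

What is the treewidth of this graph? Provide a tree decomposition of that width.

The largest bag has 2 vertices, giving width 1; this decomposition certifies tw(G) ≤ 1. Any graph with an edge has treewidth ≥ 1, and G has the edge 2–5. Therefore the treewidth is 1.

Treewidth 1.
One such decomposition:
Bags: B1 = {2, 5}  B2 = {4, 5}  B3 = {4, 6}  B4 = {1, 4}  B5 = {3, 6}
Tree: B1–B2, B2–B3, B2–B4, B3–B5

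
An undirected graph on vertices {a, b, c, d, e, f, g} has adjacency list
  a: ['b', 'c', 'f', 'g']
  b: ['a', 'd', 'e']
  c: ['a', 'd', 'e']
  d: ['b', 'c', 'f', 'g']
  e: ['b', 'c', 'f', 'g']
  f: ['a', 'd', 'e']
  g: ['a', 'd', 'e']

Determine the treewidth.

3

A width-3 tree decomposition is:
Bags: B1 = {a, d, e, g}  B2 = {a, b, d, e}  B3 = {a, c, d, e}  B4 = {a, d, e, f}
Tree: B1–B2, B2–B3, B3–B4
The largest bag has 4 vertices, giving width 3; this decomposition certifies tw(G) ≤ 3. For the lower bound: the 4 vertex sets {d,g}, {b,e}, {a}, {c} are disjoint, each induces a connected subgraph, and every pair is joined by at least one edge of G. Contracting each set to a single vertex therefore yields K_{4} as a minor, and since treewidth is minor-monotone, tw(G) ≥ tw(K_{4}) = 3. The upper and lower bounds meet at 3, so that is the treewidth.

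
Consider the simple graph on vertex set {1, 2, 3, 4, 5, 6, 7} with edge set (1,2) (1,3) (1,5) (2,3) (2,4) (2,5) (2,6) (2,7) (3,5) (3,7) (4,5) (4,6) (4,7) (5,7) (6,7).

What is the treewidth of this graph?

A width-3 tree decomposition is:
Bags: B1 = {2, 4, 5, 7}  B2 = {2, 4, 6, 7}  B3 = {2, 3, 5, 7}  B4 = {1, 2, 3, 5}
Tree: B1–B2, B1–B3, B3–B4
The largest bag has 4 vertices, giving width 3; this decomposition certifies tw(G) ≤ 3. Conversely, {1, 2, 3, 5} is a clique of size 4, and the vertices of any clique must share a bag in every tree decomposition; so some bag has ≥ 4 vertices and tw(G) ≥ 3. Hence tw(G) = 3 exactly.

3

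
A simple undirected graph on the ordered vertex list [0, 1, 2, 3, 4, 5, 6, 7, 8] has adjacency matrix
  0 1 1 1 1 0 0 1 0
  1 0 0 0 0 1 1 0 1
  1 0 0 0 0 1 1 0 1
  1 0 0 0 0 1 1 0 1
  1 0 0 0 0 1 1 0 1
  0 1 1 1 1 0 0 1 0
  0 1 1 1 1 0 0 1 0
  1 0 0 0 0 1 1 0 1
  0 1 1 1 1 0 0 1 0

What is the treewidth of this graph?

4

A width-4 tree decomposition is:
Bags: B1 = {0, 1, 5, 6, 8}  B2 = {0, 5, 6, 7, 8}  B3 = {0, 4, 5, 6, 8}  B4 = {0, 2, 5, 6, 8}  B5 = {0, 3, 5, 6, 8}
Tree: B1–B2, B2–B3, B3–B4, B4–B5
Every bag has size at most 5, so the width is 5 − 1 = 4 and tw(G) ≤ 4. For the lower bound: the 5 vertex sets {1,6}, {0,7}, {4,5}, {8}, {2} are disjoint, each induces a connected subgraph, and every pair is joined by at least one edge of G. Contracting each set to a single vertex therefore yields K_{5} as a minor, and since treewidth is minor-monotone, tw(G) ≥ tw(K_{5}) = 4. Therefore the treewidth is 4.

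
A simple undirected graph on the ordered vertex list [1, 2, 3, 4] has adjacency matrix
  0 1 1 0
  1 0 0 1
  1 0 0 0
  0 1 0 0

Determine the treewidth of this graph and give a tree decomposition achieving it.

Treewidth 1.
Bags: B1 = {1, 3}  B2 = {1, 2}  B3 = {2, 4}
Tree: B1–B2, B2–B3

The largest bag has 2 vertices, giving width 1; this decomposition certifies tw(G) ≤ 1. G has an edge, so its treewidth is at least 1. The upper and lower bounds meet at 1, so that is the treewidth.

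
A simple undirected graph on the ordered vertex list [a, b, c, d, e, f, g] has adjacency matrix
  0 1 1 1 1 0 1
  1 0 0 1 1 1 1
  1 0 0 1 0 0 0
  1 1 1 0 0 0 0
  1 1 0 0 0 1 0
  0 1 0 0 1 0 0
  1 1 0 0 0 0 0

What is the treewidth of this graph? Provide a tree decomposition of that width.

Each bag holds 3 vertices, so the decomposition has width 2, which upper-bounds the treewidth. On the other hand G contains the 3-clique {a, c, d}. A clique must lie in a single bag of any decomposition, so no decomposition can have width below 2. The upper and lower bounds meet at 2, so that is the treewidth.

Treewidth 2.
One optimal decomposition is:
Bags: B1 = {a, b, d}  B2 = {a, c, d}  B3 = {a, b, e}  B4 = {b, e, f}  B5 = {a, b, g}
Tree: B1–B2, B1–B3, B3–B4, B3–B5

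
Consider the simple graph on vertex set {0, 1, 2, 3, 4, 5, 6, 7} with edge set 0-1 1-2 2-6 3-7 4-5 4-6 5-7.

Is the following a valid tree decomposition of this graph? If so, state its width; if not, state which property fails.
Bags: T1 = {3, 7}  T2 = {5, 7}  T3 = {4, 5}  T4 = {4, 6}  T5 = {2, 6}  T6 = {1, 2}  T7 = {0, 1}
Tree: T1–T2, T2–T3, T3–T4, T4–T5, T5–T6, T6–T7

Every vertex of G appears in some bag (union = {0, 1, 2, 3, 4, 5, 6, 7}); every edge is covered by a bag; and for each vertex v the set of bags containing v is connected in the bag tree. The decomposition is therefore valid. The largest bag has 2 vertices, so the width is 1.

Yes; width 1.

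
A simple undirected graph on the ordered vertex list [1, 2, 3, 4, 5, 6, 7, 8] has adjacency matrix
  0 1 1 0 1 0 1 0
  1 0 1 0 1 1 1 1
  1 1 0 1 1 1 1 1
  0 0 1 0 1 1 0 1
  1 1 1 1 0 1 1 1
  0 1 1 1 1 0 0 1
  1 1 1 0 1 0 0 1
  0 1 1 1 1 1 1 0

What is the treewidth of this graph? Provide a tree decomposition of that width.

Treewidth 4.
Bags: B1 = {1, 2, 3, 5, 7}  B2 = {2, 3, 5, 7, 8}  B3 = {2, 3, 5, 6, 8}  B4 = {3, 4, 5, 6, 8}
Tree: B1–B2, B2–B3, B3–B4

Every bag has size at most 5, so the width is 5 − 1 = 4 and tw(G) ≤ 4. Conversely, {2, 3, 5, 6, 8} is a clique of size 5, and the vertices of any clique must share a bag in every tree decomposition; so some bag has ≥ 5 vertices and tw(G) ≥ 4. Hence tw(G) = 4 exactly.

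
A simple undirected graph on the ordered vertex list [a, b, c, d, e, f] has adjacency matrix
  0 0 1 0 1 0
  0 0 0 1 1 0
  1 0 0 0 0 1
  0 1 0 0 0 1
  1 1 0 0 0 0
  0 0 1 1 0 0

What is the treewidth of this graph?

2

A width-2 tree decomposition is:
Bags: B1 = {a, b, e}  B2 = {a, b, d}  B3 = {a, d, f}  B4 = {a, c, f}
Tree: B1–B2, B2–B3, B3–B4
Every bag has size at most 3, so the width is 3 − 1 = 2 and tw(G) ≤ 2. Since a–e–b–d–f–c–a is a cycle in G, G is not acyclic. Forests are exactly the graphs of treewidth ≤ 1, so tw(G) ≥ 2. Combining the bounds, tw(G) = 2.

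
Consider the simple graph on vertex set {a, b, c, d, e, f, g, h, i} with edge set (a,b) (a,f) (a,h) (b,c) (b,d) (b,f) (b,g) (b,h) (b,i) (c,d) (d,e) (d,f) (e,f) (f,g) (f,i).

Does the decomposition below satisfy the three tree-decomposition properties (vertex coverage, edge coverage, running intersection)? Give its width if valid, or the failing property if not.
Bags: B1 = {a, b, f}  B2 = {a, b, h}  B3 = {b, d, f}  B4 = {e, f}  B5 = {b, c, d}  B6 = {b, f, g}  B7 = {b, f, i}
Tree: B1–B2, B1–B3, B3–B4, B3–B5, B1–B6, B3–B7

A tree decomposition must satisfy three properties: every vertex lies in some bag; for every edge, both endpoints lie together in some bag; and for every vertex, the bags containing it form a connected subtree. Here edge (d,e) lies in no bag, so the decomposition is invalid.

No — edge (d,e) lies in no bag.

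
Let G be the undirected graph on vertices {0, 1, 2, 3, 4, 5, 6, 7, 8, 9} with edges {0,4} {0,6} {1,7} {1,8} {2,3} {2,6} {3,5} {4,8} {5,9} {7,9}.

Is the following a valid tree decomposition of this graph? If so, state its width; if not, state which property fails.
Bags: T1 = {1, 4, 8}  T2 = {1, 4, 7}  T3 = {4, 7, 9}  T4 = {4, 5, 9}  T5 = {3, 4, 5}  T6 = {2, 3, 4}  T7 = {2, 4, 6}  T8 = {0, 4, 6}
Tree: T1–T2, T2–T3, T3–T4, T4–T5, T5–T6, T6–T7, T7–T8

Yes; width 2.

Checking the three conditions: (i) the bags cover all of {0, 1, 2, 3, 4, 5, 6, 7, 8, 9}; (ii) for each edge, some bag contains both endpoints; (iii) the bags containing any fixed vertex form a subtree. All hold, so the decomposition is valid with width 3 − 1 = 2.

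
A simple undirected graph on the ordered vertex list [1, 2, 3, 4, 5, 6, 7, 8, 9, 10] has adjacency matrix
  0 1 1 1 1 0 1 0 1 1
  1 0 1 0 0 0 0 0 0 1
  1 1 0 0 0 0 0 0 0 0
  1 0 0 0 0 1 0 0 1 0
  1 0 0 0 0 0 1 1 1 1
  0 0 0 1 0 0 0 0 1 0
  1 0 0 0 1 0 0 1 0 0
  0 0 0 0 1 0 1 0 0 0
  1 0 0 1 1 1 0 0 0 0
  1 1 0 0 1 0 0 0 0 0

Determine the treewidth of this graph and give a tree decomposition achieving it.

The largest bag has 3 vertices, giving width 2; this decomposition certifies tw(G) ≤ 2. On the other hand G contains the 3-clique {5, 7, 8}. A clique must lie in a single bag of any decomposition, so no decomposition can have width below 2. Hence tw(G) = 2 exactly.

Treewidth 2.
One such decomposition:
Bags: B1 = {1, 5, 9}  B2 = {1, 4, 9}  B3 = {1, 5, 10}  B4 = {1, 5, 7}  B5 = {5, 7, 8}  B6 = {4, 6, 9}  B7 = {1, 2, 10}  B8 = {1, 2, 3}
Tree: B1–B2, B1–B3, B1–B4, B4–B5, B2–B6, B3–B7, B7–B8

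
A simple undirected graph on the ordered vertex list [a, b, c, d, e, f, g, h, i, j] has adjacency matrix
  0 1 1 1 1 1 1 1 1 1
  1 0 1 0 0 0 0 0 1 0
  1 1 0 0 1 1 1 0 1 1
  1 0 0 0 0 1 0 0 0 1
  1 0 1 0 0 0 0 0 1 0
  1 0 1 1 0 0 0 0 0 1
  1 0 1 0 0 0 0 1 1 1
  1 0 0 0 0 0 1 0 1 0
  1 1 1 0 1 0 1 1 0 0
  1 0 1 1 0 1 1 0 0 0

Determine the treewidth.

3

A width-3 tree decomposition is:
Bags: B1 = {a, b, c, i}  B2 = {a, c, g, i}  B3 = {a, g, h, i}  B4 = {a, c, g, j}  B5 = {a, c, e, i}  B6 = {a, c, f, j}  B7 = {a, d, f, j}
Tree: B1–B2, B2–B3, B2–B4, B1–B5, B4–B6, B6–B7
Each bag holds 4 vertices, so the decomposition has width 3, which upper-bounds the treewidth. On the other hand G contains the 4-clique {a, d, f, j}. A clique must lie in a single bag of any decomposition, so no decomposition can have width below 3. Combining the bounds, tw(G) = 3.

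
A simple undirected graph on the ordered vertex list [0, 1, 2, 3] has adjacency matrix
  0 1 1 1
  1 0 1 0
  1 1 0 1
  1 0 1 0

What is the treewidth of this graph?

2

A width-2 tree decomposition is:
Bags: B1 = {0, 2, 3}  B2 = {0, 1, 2}
Tree: B1–B2
Each bag holds 3 vertices, so the decomposition has width 2, which upper-bounds the treewidth. Conversely, {0, 1, 2} is a clique of size 3, and the vertices of any clique must share a bag in every tree decomposition; so some bag has ≥ 3 vertices and tw(G) ≥ 2. Combining the bounds, tw(G) = 2.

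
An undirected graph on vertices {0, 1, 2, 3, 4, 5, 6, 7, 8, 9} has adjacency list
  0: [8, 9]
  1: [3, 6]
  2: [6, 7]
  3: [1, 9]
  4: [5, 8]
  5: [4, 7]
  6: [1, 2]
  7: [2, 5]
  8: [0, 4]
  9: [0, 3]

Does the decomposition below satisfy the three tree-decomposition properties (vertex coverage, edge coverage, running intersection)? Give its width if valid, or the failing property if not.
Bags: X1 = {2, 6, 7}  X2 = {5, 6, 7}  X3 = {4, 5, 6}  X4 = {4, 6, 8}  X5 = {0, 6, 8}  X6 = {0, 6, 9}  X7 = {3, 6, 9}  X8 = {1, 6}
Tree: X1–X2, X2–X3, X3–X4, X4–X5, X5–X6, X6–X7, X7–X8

A tree decomposition must satisfy three properties: every vertex lies in some bag; for every edge, both endpoints lie together in some bag; and for every vertex, the bags containing it form a connected subtree. Here edge (3,1) lies in no bag, so the decomposition is invalid.

No — edge (3,1) lies in no bag.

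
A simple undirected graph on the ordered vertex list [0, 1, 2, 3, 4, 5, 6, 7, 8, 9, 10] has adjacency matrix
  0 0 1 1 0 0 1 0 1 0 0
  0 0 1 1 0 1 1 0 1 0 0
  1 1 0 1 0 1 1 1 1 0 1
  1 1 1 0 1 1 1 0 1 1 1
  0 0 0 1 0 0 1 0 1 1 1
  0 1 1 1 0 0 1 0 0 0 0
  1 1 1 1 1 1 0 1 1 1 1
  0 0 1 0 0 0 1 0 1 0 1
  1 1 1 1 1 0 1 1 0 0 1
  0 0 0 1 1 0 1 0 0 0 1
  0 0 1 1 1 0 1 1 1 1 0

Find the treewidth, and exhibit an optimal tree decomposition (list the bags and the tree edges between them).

The largest bag has 5 vertices, giving width 4; this decomposition certifies tw(G) ≤ 4. For the lower bound, the 5 vertices {3, 4, 6, 9, 10} are pairwise adjacent, and any tree decomposition puts a clique entirely inside one bag — forcing width ≥ 4. The upper and lower bounds meet at 4, so that is the treewidth.

Treewidth 4.
Bags: B1 = {2, 6, 7, 8, 10}  B2 = {2, 3, 6, 8, 10}  B3 = {1, 2, 3, 6, 8}  B4 = {3, 4, 6, 8, 10}  B5 = {1, 2, 3, 5, 6}  B6 = {0, 2, 3, 6, 8}  B7 = {3, 4, 6, 9, 10}
Tree: B1–B2, B2–B3, B2–B4, B3–B5, B2–B6, B4–B7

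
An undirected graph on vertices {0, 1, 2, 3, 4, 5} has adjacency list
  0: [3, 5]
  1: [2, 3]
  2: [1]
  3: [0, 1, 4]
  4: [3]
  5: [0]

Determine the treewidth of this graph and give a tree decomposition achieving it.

The largest bag has 2 vertices, giving width 1; this decomposition certifies tw(G) ≤ 1. Any graph with an edge has treewidth ≥ 1, and G has the edge 1–3. Hence tw(G) = 1 exactly.

Treewidth 1.
One optimal decomposition is:
Bags: B1 = {1, 3}  B2 = {1, 2}  B3 = {0, 3}  B4 = {3, 4}  B5 = {0, 5}
Tree: B1–B2, B1–B3, B1–B4, B3–B5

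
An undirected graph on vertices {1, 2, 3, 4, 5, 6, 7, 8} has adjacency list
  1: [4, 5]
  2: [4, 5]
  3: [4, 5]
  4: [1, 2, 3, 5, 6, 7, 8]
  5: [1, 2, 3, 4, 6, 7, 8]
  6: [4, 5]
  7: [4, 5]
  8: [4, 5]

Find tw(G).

A width-2 tree decomposition is:
Bags: B1 = {4, 5, 7}  B2 = {4, 5, 8}  B3 = {4, 5, 6}  B4 = {3, 4, 5}  B5 = {2, 4, 5}  B6 = {1, 4, 5}
Tree: B1–B2, B2–B3, B1–B4, B3–B5, B1–B6
Every bag has size at most 3, so the width is 3 − 1 = 2 and tw(G) ≤ 2. For the lower bound, the 3 vertices {1, 4, 5} are pairwise adjacent, and any tree decomposition puts a clique entirely inside one bag — forcing width ≥ 2. Combining the bounds, tw(G) = 2.

2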